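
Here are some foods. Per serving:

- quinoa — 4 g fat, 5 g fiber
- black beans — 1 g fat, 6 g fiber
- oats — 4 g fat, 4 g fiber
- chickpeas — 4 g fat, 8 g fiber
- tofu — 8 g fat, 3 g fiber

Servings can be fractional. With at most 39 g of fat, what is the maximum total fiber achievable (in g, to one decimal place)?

234.0 g

Fiber per g fat: black beans 6, chickpeas 2, quinoa 1.25, oats 1, tofu 0.375.
With no serving limits, spend the whole fat allowance on black beans: 39 g / 1 g × 6 g = 234.0 g.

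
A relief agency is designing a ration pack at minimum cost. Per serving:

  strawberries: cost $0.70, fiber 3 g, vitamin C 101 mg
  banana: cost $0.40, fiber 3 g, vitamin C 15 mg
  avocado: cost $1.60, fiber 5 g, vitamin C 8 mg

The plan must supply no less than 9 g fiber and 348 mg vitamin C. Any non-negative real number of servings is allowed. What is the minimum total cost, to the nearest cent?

strawberries only: max(9/3, 348/101) = 3.446 servings → $2.41.
banana only: max(9/3, 348/15) = 23.2 servings → $9.28.
avocado only: max(9/5, 348/8) = 43.5 servings → $69.60.
strawberries + banana with both targets exact would need a negative amount; discard.
strawberries + avocado: the both-tight solution has a negative serving — not a feasible corner.
banana + avocado with both targets exact would need a negative amount; discard.
Cheapest feasible corner: $2.41.

$2.41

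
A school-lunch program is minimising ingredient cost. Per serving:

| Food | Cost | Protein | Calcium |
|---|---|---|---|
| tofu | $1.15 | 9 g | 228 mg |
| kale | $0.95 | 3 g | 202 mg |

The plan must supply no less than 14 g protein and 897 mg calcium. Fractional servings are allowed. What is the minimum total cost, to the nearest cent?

Check every corner: each single food scaled to meet both minima, and each pair solved so both constraints bind.
tofu only: max(14/9, 897/228) = 3.934 servings → $4.52.
kale only: max(14/3, 897/202) = 4.667 servings → $4.43.
tofu + kale with both tight: 0.1208 servings and 4.304 servings → $4.23.
The minimum over all feasible corners is $4.23.

$4.23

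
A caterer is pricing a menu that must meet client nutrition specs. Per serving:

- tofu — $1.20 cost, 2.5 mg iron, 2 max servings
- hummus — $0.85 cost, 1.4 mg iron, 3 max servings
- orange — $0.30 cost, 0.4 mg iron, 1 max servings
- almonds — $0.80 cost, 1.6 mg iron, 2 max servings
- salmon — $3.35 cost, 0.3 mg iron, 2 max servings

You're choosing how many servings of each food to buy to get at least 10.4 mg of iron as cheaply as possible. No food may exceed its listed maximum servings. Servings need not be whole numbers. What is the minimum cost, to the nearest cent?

$5.34

Cost per mg of iron: tofu $0.4800, almonds $0.5000, hummus $0.6071, orange $0.7500, salmon $11.1667.
Take 2 servings of tofu: +5.0 mg iron for $2.40 (total $2.40, still need 5.4 mg).
Take 2 servings of almonds: +3.2 mg iron for $1.60 (total $4.00, still need 2.2 mg).
Take 1.571 servings of hummus: +2.2 mg iron for $1.34 (total $5.34, still need 0.0 mg).
Greedy by cheapest-per-mg is optimal for a single linear constraint, so the minimum cost is $5.34.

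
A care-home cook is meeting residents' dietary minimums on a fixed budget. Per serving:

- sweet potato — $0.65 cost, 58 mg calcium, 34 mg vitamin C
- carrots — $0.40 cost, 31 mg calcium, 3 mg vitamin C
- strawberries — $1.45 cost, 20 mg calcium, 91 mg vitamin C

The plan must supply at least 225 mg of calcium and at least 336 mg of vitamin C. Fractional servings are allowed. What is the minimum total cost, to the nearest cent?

The cheapest plan sits at a corner of the feasible region — with two constraints it uses at most two foods.
sweet potato only: max(225/58, 336/34) = 9.882 servings → $6.42.
carrots only: max(225/31, 336/3) = 112 servings → $44.80.
strawberries only: max(225/20, 336/91) = 11.25 servings → $16.31.
sweet potato + carrots: intersection lies outside the first quadrant.
sweet potato + strawberries with both tight: 2.992 servings and 2.575 servings → $5.68.
carrots + strawberries with both tight: 4.982 servings and 3.528 servings → $7.11.
The minimum over all feasible corners is $5.68.

$5.68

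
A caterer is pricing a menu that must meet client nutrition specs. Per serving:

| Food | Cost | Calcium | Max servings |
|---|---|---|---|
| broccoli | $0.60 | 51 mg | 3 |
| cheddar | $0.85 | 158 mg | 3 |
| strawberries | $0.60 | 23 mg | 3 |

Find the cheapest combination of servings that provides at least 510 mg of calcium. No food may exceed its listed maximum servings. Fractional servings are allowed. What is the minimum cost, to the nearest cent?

Cost per mg of calcium: cheddar $0.0054, broccoli $0.0118, strawberries $0.0261.
Take 3 servings of cheddar: +474.0 mg calcium for $2.55 (total $2.55, still need 36.0 mg).
Take 0.7059 servings of broccoli: +36.0 mg calcium for $0.42 (total $2.97, still need 0.0 mg).
Greedy by cheapest-per-mg is optimal for a single linear constraint, so the minimum cost is $2.97.

$2.97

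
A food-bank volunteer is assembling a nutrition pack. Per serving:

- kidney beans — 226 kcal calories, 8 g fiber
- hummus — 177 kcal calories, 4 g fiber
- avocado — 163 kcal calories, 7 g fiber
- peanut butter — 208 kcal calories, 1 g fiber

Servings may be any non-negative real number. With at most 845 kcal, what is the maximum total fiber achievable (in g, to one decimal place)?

36.3 g

Fiber per kcal: avocado 0.04294, kidney beans 0.0354, hummus 0.0226, peanut butter 0.004808.
With no serving limits, spend the whole calories allowance on avocado: 845 kcal / 163 kcal × 7 g = 36.3 g.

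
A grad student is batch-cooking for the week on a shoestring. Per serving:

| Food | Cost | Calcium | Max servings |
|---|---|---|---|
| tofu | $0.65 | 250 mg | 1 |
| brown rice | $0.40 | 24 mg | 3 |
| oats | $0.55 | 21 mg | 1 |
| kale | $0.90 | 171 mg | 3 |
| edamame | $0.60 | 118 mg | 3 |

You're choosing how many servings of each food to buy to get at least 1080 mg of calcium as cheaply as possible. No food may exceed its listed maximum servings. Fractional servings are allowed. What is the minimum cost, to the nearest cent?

Cost per mg of calcium: tofu $0.0026, edamame $0.0051, kale $0.0053, brown rice $0.0167, oats $0.0262.
Take 1 serving of tofu: +250.0 mg calcium for $0.65 (total $0.65, still need 830.0 mg).
Take 3 servings of edamame: +354.0 mg calcium for $1.80 (total $2.45, still need 476.0 mg).
Take 2.784 servings of kale: +476.0 mg calcium for $2.51 (total $4.96, still need 0.0 mg).
Filling from the cheapest source first is optimal under one linear minimum: $4.96.

$4.96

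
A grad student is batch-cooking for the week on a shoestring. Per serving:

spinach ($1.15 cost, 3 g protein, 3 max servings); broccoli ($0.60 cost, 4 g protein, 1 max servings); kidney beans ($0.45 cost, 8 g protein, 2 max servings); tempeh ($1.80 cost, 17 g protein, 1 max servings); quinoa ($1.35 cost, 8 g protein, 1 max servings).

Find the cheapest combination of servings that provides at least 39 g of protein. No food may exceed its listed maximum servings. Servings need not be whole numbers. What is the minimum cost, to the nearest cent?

Cost per g of protein: kidney beans $0.0563, tempeh $0.1059, broccoli $0.1500, quinoa $0.1688, spinach $0.3833.
Take 2 servings of kidney beans: +16.0 g protein for $0.90 (total $0.90, still need 23.0 g).
Take 1 serving of tempeh: +17.0 g protein for $1.80 (total $2.70, still need 6.0 g).
Take 1 serving of broccoli: +4.0 g protein for $0.60 (total $3.30, still need 2.0 g).
Take 0.25 servings of quinoa: +2.0 g protein for $0.34 (total $3.64, still need 0.0 g).
Filling from the cheapest source first is optimal under one linear minimum: $3.64.

$3.64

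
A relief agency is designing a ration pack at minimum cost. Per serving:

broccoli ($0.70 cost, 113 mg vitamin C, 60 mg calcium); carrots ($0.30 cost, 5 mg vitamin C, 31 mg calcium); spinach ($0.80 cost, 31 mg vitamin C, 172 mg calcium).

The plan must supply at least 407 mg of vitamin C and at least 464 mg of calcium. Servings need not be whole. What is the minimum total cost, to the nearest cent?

A basic optimal solution has at most two foods positive. Try each food alone and each pair with both targets met exactly.
broccoli only: max(407/113, 464/60) = 7.733 servings → $5.41.
carrots only: max(407/5, 464/31) = 81.4 servings → $24.42.
spinach only: max(407/31, 464/172) = 13.13 servings → $10.50.
broccoli + carrots with both tight: 3.215 servings and 8.746 servings → $4.87.
broccoli + spinach with both tight: 3.165 servings and 1.594 servings → $3.49.
carrots + spinach: the both-tight solution has a negative serving — not a feasible corner.
So the least-cost plan costs $3.49.

$3.49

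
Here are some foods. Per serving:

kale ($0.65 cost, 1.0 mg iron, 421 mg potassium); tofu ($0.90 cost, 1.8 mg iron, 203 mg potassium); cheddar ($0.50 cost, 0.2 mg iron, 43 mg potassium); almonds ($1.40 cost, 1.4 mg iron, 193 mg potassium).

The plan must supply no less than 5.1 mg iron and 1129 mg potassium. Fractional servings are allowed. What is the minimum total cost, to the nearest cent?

An LP optimum is at a vertex; with two nutrient constraints at most two foods are used. Check each candidate.
kale only: max(5.1/1.0, 1129/421) = 5.1 servings → $3.31.
tofu only: max(5.1/1.8, 1129/203) = 5.562 servings → $5.01.
cheddar only: max(5.1/0.2, 1129/43) = 26.26 servings → $13.13.
almonds only: max(5.1/1.4, 1129/193) = 5.85 servings → $8.19.
kale + tofu with both tight: 1.797 servings and 1.835 servings → $2.82.
kale + cheddar with both tight: 0.1578 servings and 24.71 servings → $12.46.
kale + almonds with both tight: 1.504 servings and 2.568 servings → $4.57.
tofu + cheddar: intersection lies outside the first quadrant.
tofu + almonds: intersection lies outside the first quadrant.
cheddar + almonds: intersection lies outside the first quadrant.
The minimum over all feasible corners is $2.82.

$2.82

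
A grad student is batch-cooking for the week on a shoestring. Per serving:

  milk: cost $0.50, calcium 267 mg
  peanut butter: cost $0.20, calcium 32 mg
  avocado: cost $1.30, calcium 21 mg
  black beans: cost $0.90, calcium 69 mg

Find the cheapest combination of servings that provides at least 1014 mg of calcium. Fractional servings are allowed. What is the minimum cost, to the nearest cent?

$1.90

Cost per mg of calcium: milk $0.0019, peanut butter $0.0063, black beans $0.0130, avocado $0.0619.
With no serving limits, use only milk: 1014 mg / 267 mg = 3.798 servings × $0.50 = $1.90.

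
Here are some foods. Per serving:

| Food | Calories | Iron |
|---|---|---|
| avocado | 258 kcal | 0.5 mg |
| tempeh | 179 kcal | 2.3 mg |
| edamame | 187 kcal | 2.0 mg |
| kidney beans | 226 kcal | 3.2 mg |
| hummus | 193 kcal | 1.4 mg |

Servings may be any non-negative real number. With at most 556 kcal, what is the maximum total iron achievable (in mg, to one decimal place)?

7.9 mg

Iron per kcal: kidney beans 0.01416, tempeh 0.01285, edamame 0.0107, hummus 0.007254, avocado 0.001938.
With no serving limits, spend the whole calories allowance on kidney beans: 556 kcal / 226 kcal × 3.2 mg = 7.9 mg.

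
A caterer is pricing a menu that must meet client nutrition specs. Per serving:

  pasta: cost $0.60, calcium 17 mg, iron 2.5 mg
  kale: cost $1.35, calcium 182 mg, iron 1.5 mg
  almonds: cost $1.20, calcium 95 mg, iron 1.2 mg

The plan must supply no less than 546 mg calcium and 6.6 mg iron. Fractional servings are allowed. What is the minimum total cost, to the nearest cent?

$4.47

At the optimum either one food covers both requirements or two foods hit both targets exactly; no other combination can be cheaper.
pasta only: max(546/17, 6.6/2.5) = 32.12 servings → $19.27.
kale only: max(546/182, 6.6/1.5) = 4.4 servings → $5.94.
almonds only: max(546/95, 6.6/1.2) = 5.747 servings → $6.90.
pasta + kale with both tight: 0.8899 servings and 2.917 servings → $4.47.
pasta + almonds: the both-tight solution has a negative serving — not a feasible corner.
kale + almonds with both tight: 0.3715 servings and 5.036 servings → $6.54.
The minimum over all feasible corners is $4.47.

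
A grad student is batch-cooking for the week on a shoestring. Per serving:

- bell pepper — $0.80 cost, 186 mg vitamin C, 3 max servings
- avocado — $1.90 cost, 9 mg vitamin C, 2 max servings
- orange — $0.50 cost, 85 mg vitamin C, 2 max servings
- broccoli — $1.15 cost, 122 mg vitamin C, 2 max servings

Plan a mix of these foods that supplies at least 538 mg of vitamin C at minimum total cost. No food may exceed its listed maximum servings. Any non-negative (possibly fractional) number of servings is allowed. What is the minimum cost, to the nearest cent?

Cost per mg of vitamin C: bell pepper $0.0043, orange $0.0059, broccoli $0.0094, avocado $0.2111.
Take 2.892 servings of bell pepper: +538.0 mg vitamin C for $2.31 (total $2.31, still need 0.0 mg).
Filling from the cheapest source first is optimal under one linear minimum: $2.31.

$2.31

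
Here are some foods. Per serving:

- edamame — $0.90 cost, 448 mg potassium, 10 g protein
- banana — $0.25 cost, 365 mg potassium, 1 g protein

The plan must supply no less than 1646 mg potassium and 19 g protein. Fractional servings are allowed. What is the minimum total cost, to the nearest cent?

$2.11

Check every corner: each single food scaled to meet both minima, and each pair solved so both constraints bind.
edamame only: max(1646/448, 19/10) = 3.674 servings → $3.31.
banana only: max(1646/365, 19/1) = 19 servings → $4.75.
edamame + banana with both tight: 1.652 servings and 2.482 servings → $2.11.
Cheapest feasible corner: $2.11.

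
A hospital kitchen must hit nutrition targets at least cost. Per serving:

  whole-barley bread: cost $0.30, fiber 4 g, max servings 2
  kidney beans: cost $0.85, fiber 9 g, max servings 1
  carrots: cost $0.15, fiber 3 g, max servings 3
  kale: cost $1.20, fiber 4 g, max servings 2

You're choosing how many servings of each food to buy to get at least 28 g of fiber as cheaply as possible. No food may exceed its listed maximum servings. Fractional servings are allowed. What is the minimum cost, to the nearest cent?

$2.50

Cost per g of fiber: carrots $0.0500, whole-barley bread $0.0750, kidney beans $0.0944, kale $0.3000.
Take 3 servings of carrots: +9.0 g fiber for $0.45 (total $0.45, still need 19.0 g).
Take 2 servings of whole-barley bread: +8.0 g fiber for $0.60 (total $1.05, still need 11.0 g).
Take 1 serving of kidney beans: +9.0 g fiber for $0.85 (total $1.90, still need 2.0 g).
Take 0.5 servings of kale: +2.0 g fiber for $0.60 (total $2.50, still need 0.0 g).
Filling from the cheapest source first is optimal under one linear minimum: $2.50.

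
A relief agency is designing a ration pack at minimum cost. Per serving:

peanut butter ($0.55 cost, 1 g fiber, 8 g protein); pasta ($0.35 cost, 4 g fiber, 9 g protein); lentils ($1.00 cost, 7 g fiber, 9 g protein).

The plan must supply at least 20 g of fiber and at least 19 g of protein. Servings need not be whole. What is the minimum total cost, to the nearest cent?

Minimising a linear cost over {fiber ≥ 20, protein ≥ 19, servings ≥ 0} — the optimum is at a vertex, using one or two foods.
peanut butter only: max(20/1, 19/8) = 20 servings → $11.00.
pasta only: max(20/4, 19/9) = 5 servings → $1.75.
lentils only: max(20/7, 19/9) = 2.857 servings → $2.86.
peanut butter + pasta: intersection lies outside the first quadrant.
peanut butter + lentils: intersection lies outside the first quadrant.
pasta + lentils: the both-tight solution has a negative serving — not a feasible corner.
So the least-cost plan costs $1.75.

$1.75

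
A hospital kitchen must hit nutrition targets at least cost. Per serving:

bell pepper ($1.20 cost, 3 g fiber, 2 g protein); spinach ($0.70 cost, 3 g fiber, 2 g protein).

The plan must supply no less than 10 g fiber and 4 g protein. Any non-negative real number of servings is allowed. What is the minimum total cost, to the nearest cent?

The cheapest plan sits at a corner of the feasible region — with two constraints it uses at most two foods.
bell pepper only: max(10/3, 4/2) = 3.333 servings → $4.00.
spinach only: max(10/3, 4/2) = 3.333 servings → $2.33.
bell pepper + spinach (both tight): parallel constraints — no distinct corner.
So the least-cost plan costs $2.33.

$2.33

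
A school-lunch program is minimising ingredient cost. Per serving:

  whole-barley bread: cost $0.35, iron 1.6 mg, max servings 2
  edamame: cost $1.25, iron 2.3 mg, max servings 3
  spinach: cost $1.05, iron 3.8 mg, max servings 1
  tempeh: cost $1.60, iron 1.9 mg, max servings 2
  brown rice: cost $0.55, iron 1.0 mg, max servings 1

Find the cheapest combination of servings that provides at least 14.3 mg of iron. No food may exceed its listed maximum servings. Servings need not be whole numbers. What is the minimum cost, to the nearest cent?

Cost per mg of iron: whole-barley bread $0.2188, spinach $0.2763, edamame $0.5435, brown rice $0.5500, tempeh $0.8421.
Take 2 servings of whole-barley bread: +3.2 mg iron for $0.70 (total $0.70, still need 11.1 mg).
Take 1 serving of spinach: +3.8 mg iron for $1.05 (total $1.75, still need 7.3 mg).
Take 3 servings of edamame: +6.9 mg iron for $3.75 (total $5.50, still need 0.4 mg).
Take 0.4 servings of brown rice: +0.4 mg iron for $0.22 (total $5.72, still need 0.0 mg).
Filling from the cheapest source first is optimal under one linear minimum: $5.72.

$5.72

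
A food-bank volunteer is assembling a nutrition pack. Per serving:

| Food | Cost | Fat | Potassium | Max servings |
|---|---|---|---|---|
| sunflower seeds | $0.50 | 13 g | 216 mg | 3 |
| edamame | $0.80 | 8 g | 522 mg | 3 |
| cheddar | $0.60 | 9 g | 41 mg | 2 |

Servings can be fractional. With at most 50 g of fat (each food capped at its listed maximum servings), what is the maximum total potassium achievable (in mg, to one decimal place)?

1998.0 mg

Potassium per g fat: edamame 65.25, sunflower seeds 16.62, cheddar 4.556.
Take 3 servings of edamame: uses 24 g fat, +1566.0 mg potassium (running total 1566.0 mg).
Take 2 servings of sunflower seeds: uses 26 g fat, +432.0 mg potassium (running total 1998.0 mg).
Greedy by best ratio exhausts the fat allowance optimally: 1998.0 mg.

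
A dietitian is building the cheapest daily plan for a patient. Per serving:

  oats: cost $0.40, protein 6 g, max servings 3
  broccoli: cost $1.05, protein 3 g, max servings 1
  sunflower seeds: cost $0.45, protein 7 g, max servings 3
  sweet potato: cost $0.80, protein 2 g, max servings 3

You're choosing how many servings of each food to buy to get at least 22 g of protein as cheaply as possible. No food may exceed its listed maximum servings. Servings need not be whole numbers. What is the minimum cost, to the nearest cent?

$1.42

Cost per g of protein: sunflower seeds $0.0643, oats $0.0667, broccoli $0.3500, sweet potato $0.4000.
Take 3 servings of sunflower seeds: +21.0 g protein for $1.35 (total $1.35, still need 1.0 g).
Take 0.1667 servings of oats: +1.0 g protein for $0.07 (total $1.42, still need 0.0 g).
Filling from the cheapest source first is optimal under one linear minimum: $1.42.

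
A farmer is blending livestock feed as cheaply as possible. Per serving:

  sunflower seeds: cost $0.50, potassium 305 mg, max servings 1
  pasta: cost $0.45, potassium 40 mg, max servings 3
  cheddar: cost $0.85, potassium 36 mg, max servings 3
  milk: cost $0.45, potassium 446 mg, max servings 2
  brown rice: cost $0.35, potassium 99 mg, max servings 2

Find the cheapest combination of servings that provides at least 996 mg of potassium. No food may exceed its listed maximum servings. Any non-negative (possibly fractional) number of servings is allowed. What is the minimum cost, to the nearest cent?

Cost per mg of potassium: milk $0.0010, sunflower seeds $0.0016, brown rice $0.0035, pasta $0.0112, cheddar $0.0236.
Take 2 servings of milk: +892.0 mg potassium for $0.90 (total $0.90, still need 104.0 mg).
Take 0.341 servings of sunflower seeds: +104.0 mg potassium for $0.17 (total $1.07, still need 0.0 mg).
Greedy by cheapest-per-mg is optimal for a single linear constraint, so the minimum cost is $1.07.

$1.07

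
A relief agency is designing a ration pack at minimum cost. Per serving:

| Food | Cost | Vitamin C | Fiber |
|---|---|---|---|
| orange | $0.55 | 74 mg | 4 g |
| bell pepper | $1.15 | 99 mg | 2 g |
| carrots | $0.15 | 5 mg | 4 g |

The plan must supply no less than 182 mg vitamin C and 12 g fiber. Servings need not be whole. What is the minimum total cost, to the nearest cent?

Two binding constraints pin down two serving amounts, so the optimal mix uses at most two foods. The candidates are each food alone (scaled to the tighter of vitamin C/fiber) and each pair with both constraints tight.
orange only: max(182/74, 12/4) = 3 servings → $1.65.
bell pepper only: max(182/99, 12/2) = 6 servings → $6.90.
carrots only: max(182/5, 12/4) = 36.4 servings → $5.46.
orange + bell pepper: the both-tight solution has a negative serving — not a feasible corner.
orange + carrots with both tight: 2.42 servings and 0.5797 servings → $1.42.
bell pepper + carrots with both tight: 1.731 servings and 2.135 servings → $2.31.
The minimum over all feasible corners is $1.42.

$1.42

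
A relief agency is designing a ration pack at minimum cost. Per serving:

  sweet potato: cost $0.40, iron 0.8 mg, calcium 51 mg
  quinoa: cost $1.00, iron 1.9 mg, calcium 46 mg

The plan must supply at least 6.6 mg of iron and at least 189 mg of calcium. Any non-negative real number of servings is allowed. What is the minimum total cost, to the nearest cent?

Compare the cost at each extreme point of the feasible region.
sweet potato only: max(6.6/0.8, 189/51) = 8.25 servings → $3.30.
quinoa only: max(6.6/1.9, 189/46) = 4.109 servings → $4.11.
sweet potato + quinoa with both tight: 0.9235 servings and 3.085 servings → $3.45.
So the least-cost plan costs $3.30.

$3.30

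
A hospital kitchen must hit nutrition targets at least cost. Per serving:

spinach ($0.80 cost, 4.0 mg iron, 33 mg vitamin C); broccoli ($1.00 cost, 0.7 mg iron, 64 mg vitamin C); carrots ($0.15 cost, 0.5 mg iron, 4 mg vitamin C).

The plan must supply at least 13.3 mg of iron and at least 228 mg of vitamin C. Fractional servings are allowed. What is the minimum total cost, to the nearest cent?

$4.41

At the optimum either one food covers both requirements or two foods hit both targets exactly; no other combination can be cheaper.
spinach only: max(13.3/4.0, 228/33) = 6.909 servings → $5.53.
broccoli only: max(13.3/0.7, 228/64) = 19 servings → $19.00.
carrots only: max(13.3/0.5, 228/4) = 57 servings → $8.55.
spinach + broccoli with both tight: 2.97 servings and 2.031 servings → $4.41.
spinach + carrots: the both-tight solution has a negative serving — not a feasible corner.
broccoli + carrots with both tight: 2.082 servings and 23.68 servings → $5.63.
The minimum over all feasible corners is $4.41.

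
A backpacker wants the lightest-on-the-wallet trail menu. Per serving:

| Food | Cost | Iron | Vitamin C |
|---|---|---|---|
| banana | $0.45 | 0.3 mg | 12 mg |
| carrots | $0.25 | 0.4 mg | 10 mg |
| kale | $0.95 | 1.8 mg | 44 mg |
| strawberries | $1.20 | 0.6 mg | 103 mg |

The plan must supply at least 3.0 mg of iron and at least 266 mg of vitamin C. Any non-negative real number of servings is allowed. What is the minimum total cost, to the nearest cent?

Compare the cost at each extreme point of the feasible region.
banana only: max(3.0/0.3, 266/12) = 22.17 servings → $9.97.
carrots only: max(3.0/0.4, 266/10) = 26.6 servings → $6.65.
kale only: max(3.0/1.8, 266/44) = 6.045 servings → $5.74.
strawberries only: max(3.0/0.6, 266/103) = 5 servings → $6.00.
banana + carrots: the both-tight solution has a negative serving — not a feasible corner.
banana + kale: intersection lies outside the first quadrant.
banana + strawberries with both tight: 6.304 servings and 1.848 servings → $5.05.
carrots + kale: intersection lies outside the first quadrant.
carrots + strawberries with both tight: 4.244 servings and 2.17 servings → $3.67.
kale + strawberries with both tight: 0.9396 servings and 2.181 servings → $3.51.
So the least-cost plan costs $3.51.

$3.51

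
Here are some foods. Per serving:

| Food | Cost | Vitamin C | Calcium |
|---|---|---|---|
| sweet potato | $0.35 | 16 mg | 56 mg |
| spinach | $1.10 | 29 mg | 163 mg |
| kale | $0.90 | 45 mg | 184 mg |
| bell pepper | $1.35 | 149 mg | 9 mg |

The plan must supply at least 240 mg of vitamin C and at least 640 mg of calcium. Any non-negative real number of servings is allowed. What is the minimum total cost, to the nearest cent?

sweet potato only: max(240/16, 640/56) = 15 servings → $5.25.
spinach only: max(240/29, 640/163) = 8.276 servings → $9.10.
kale only: max(240/45, 640/184) = 5.333 servings → $4.80.
bell pepper only: max(240/149, 640/9) = 71.11 servings → $96.00.
sweet potato + spinach with both targets exact would need a negative amount; discard.
sweet potato + kale with both targets exact would need a negative amount; discard.
sweet potato + bell pepper with both tight: 11.37 servings and 0.3902 servings → $4.50.
spinach + kale: the both-tight solution has a negative serving — not a feasible corner.
spinach + bell pepper with both tight: 3.879 servings and 0.8557 servings → $5.42.
kale + bell pepper with both tight: 3.45 servings and 0.5687 servings → $3.87.
Cheapest feasible corner: $3.87.

$3.87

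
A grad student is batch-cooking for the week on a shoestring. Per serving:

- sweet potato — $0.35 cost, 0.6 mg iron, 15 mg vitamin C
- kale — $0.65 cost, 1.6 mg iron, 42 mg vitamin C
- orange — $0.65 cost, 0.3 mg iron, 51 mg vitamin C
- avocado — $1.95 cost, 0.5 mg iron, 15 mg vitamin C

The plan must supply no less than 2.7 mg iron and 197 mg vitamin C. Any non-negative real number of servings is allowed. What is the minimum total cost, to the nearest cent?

$2.64

Check every corner: each single food scaled to meet both minima, and each pair solved so both constraints bind.
sweet potato only: max(2.7/0.6, 197/15) = 13.13 servings → $4.60.
kale only: max(2.7/1.6, 197/42) = 4.69 servings → $3.05.
orange only: max(2.7/0.3, 197/51) = 9 servings → $5.85.
avocado only: max(2.7/0.5, 197/15) = 13.13 servings → $25.61.
sweet potato + kale with both targets exact would need a negative amount; discard.
sweet potato + orange with both tight: 3.011 servings and 2.977 servings → $2.99.
sweet potato + avocado: intersection lies outside the first quadrant.
kale + orange with both tight: 1.139 servings and 2.925 servings → $2.64.
kale + avocado: the both-tight solution has a negative serving — not a feasible corner.
orange + avocado with both tight: 2.762 servings and 3.743 servings → $9.09.
So the least-cost plan costs $2.64.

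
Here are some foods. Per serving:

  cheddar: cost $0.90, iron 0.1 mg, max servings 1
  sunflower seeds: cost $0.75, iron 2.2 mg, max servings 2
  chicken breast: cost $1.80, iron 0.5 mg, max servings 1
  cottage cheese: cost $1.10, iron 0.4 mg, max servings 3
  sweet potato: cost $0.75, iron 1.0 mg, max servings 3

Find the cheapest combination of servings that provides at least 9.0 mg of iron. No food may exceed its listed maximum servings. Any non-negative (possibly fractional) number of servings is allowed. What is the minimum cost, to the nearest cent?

Cost per mg of iron: sunflower seeds $0.3409, sweet potato $0.7500, cottage cheese $2.7500, chicken breast $3.6000, cheddar $9.0000.
Take 2 servings of sunflower seeds: +4.4 mg iron for $1.50 (total $1.50, still need 4.6 mg).
Take 3 servings of sweet potato: +3.0 mg iron for $2.25 (total $3.75, still need 1.6 mg).
Take 3 servings of cottage cheese: +1.2 mg iron for $3.30 (total $7.05, still need 0.4 mg).
Take 0.8 servings of chicken breast: +0.4 mg iron for $1.44 (total $8.49, still need 0.0 mg).
Filling from the cheapest source first is optimal under one linear minimum: $8.49.

$8.49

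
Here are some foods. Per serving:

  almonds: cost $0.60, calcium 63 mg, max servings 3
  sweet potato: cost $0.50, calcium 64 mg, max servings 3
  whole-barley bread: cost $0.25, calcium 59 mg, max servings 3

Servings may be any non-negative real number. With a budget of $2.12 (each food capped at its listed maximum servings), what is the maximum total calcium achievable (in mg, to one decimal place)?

352.4 mg

Calcium per dollar: whole-barley bread 236, sweet potato 128, almonds 105.
Take 3 servings of whole-barley bread: spends $0.75, +177.0 mg calcium (running total 177.0 mg).
Take 2.74 servings of sweet potato: spends $1.37, +175.4 mg calcium (running total 352.4 mg).
Filling greedily by calcium-per-dollar is optimal for one linear limit, giving 352.4 mg.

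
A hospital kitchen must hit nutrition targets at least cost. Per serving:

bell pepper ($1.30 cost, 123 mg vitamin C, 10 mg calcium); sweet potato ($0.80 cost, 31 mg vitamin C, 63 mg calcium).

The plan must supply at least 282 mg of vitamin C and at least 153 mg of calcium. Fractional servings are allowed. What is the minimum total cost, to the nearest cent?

$4.00

Minimising a linear cost over {vitamin C ≥ 282, calcium ≥ 153, servings ≥ 0} — the optimum is at a vertex, using one or two foods.
bell pepper only: max(282/123, 153/10) = 15.3 servings → $19.89.
sweet potato only: max(282/31, 153/63) = 9.097 servings → $7.28.
bell pepper + sweet potato with both tight: 1.751 servings and 2.151 servings → $4.00.
Cheapest feasible corner: $4.00.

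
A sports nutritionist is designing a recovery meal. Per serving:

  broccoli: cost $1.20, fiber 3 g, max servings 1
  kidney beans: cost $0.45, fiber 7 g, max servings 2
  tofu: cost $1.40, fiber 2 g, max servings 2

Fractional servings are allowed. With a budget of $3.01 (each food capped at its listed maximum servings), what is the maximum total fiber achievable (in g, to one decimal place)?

18.3 g

Fiber per dollar: kidney beans 15.56, broccoli 2.5, tofu 1.429.
Take 2 servings of kidney beans: spends $0.90, +14.0 g fiber (running total 14.0 g).
Take 1 serving of broccoli: spends $1.20, +3.0 g fiber (running total 17.0 g).
Take 0.65 servings of tofu: spends $0.91, +1.3 g fiber (running total 18.3 g).
Filling greedily by fiber-per-dollar is optimal for one linear limit, giving 18.3 g.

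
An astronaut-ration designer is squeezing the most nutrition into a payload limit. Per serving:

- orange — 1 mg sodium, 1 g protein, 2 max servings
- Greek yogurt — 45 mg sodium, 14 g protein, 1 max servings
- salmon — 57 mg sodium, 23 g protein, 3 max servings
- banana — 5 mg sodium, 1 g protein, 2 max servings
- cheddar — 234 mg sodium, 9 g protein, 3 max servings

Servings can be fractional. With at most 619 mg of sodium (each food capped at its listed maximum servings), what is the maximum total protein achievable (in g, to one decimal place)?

Protein per mg sodium: orange 1, salmon 0.4035, Greek yogurt 0.3111, banana 0.2, cheddar 0.03846.
Take 2 servings of orange: uses 2 mg sodium, +2.0 g protein (running total 2.0 g).
Take 3 servings of salmon: uses 171 mg sodium, +69.0 g protein (running total 71.0 g).
Take 1 serving of Greek yogurt: uses 45 mg sodium, +14.0 g protein (running total 85.0 g).
Take 2 servings of banana: uses 10 mg sodium, +2.0 g protein (running total 87.0 g).
Take 1.671 servings of cheddar: uses 391 mg sodium, +15.0 g protein (running total 102.0 g).
Filling greedily by protein-per-mg sodium is optimal for one linear limit, giving 102.0 g.

102.0 g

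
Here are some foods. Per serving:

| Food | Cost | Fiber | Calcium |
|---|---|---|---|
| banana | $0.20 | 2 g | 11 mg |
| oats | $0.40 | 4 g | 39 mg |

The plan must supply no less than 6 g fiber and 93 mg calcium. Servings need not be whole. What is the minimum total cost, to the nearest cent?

At the optimum either one food covers both requirements or two foods hit both targets exactly; no other combination can be cheaper.
banana only: max(6/2, 93/11) = 8.455 servings → $1.69.
oats only: max(6/4, 93/39) = 2.385 servings → $0.95.
banana + oats: intersection lies outside the first quadrant.
Cheapest feasible corner: $0.95.

$0.95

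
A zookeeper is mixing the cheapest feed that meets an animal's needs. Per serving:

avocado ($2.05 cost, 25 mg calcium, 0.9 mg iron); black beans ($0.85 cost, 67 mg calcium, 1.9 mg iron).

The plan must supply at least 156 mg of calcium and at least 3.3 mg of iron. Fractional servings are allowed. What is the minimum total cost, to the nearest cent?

$1.98

With two linear requirements the optimum uses one or two foods; enumerate the corners.
avocado only: max(156/25, 3.3/0.9) = 6.24 servings → $12.79.
black beans only: max(156/67, 3.3/1.9) = 2.328 servings → $1.98.
avocado + black beans: intersection lies outside the first quadrant.
Cheapest feasible corner: $1.98.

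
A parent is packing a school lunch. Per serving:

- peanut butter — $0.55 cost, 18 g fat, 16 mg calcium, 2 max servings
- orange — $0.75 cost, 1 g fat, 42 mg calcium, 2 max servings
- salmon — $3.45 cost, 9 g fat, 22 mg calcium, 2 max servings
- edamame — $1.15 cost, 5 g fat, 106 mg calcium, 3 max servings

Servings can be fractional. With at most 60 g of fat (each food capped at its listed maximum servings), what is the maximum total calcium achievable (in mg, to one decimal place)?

Calcium per g fat: orange 42, edamame 21.2, salmon 2.444, peanut butter 0.8889.
Take 2 servings of orange: uses 2 g fat, +84.0 mg calcium (running total 84.0 mg).
Take 3 servings of edamame: uses 15 g fat, +318.0 mg calcium (running total 402.0 mg).
Take 2 servings of salmon: uses 18 g fat, +44.0 mg calcium (running total 446.0 mg).
Take 1.389 servings of peanut butter: uses 25 g fat, +22.2 mg calcium (running total 468.2 mg).
Greedy by best ratio exhausts the fat allowance optimally: 468.2 mg.

468.2 mg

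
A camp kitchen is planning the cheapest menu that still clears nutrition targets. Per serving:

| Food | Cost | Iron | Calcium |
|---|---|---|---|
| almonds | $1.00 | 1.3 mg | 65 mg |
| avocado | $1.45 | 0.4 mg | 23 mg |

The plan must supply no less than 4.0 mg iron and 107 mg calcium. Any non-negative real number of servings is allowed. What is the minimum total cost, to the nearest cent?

Minimising a linear cost over {iron ≥ 4.0, calcium ≥ 107, servings ≥ 0} — the optimum is at a vertex, using one or two foods.
almonds only: max(4.0/1.3, 107/65) = 3.077 servings → $3.08.
avocado only: max(4.0/0.4, 107/23) = 10 servings → $14.50.
almonds + avocado with both targets exact would need a negative amount; discard.
So the least-cost plan costs $3.08.

$3.08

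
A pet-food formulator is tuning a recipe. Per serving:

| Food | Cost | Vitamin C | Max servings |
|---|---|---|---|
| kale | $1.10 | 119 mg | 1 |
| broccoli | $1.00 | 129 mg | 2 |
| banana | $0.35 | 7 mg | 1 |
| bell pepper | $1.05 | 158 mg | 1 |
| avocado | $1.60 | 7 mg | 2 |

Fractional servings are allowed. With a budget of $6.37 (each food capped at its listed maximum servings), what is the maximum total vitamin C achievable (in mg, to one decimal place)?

550.2 mg

Vitamin C per dollar: bell pepper 150.5, broccoli 129, kale 108.2, banana 20, avocado 4.375.
Take 1 serving of bell pepper: spends $1.05, +158.0 mg vitamin C (running total 158.0 mg).
Take 2 servings of broccoli: spends $2.00, +258.0 mg vitamin C (running total 416.0 mg).
Take 1 serving of kale: spends $1.10, +119.0 mg vitamin C (running total 535.0 mg).
Take 1 serving of banana: spends $0.35, +7.0 mg vitamin C (running total 542.0 mg).
Take 1.169 servings of avocado: spends $1.87, +8.2 mg vitamin C (running total 550.2 mg).
Filling greedily by vitamin C-per-dollar is optimal for one linear limit, giving 550.2 mg.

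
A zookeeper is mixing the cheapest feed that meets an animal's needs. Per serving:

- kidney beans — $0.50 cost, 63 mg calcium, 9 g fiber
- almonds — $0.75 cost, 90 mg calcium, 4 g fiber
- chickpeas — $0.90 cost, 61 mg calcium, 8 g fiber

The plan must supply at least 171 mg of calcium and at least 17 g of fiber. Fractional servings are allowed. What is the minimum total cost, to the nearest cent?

kidney beans only: max(171/63, 17/9) = 2.714 servings → $1.36.
almonds only: max(171/90, 17/4) = 4.25 servings → $3.19.
chickpeas only: max(171/61, 17/8) = 2.803 servings → $2.52.
kidney beans + almonds with both tight: 1.516 servings and 0.8387 servings → $1.39.
kidney beans + chickpeas: the both-tight solution has a negative serving — not a feasible corner.
almonds + chickpeas with both tight: 0.6954 servings and 1.777 servings → $2.12.
Cheapest feasible corner: $1.36.

$1.36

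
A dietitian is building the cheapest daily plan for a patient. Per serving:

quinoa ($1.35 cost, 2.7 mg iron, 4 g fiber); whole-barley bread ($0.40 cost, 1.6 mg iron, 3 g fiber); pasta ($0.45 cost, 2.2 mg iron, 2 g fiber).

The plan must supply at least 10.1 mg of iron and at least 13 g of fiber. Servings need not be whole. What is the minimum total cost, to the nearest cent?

$2.25

The cheapest plan sits at a corner of the feasible region — with two constraints it uses at most two foods.
quinoa only: max(10.1/2.7, 13/4) = 3.741 servings → $5.05.
whole-barley bread only: max(10.1/1.6, 13/3) = 6.312 servings → $2.52.
pasta only: max(10.1/2.2, 13/2) = 6.5 servings → $2.92.
quinoa + whole-barley bread: intersection lies outside the first quadrant.
quinoa + pasta with both tight: 2.471 servings and 1.559 servings → $4.04.
whole-barley bread + pasta with both tight: 2.471 servings and 2.794 servings → $2.25.
The minimum over all feasible corners is $2.25.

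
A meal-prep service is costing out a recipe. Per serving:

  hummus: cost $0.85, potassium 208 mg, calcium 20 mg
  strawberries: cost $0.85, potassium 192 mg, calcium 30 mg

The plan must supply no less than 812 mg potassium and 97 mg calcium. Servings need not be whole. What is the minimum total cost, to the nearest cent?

$3.43

The cheapest plan sits at a corner of the feasible region — with two constraints it uses at most two foods.
hummus only: max(812/208, 97/20) = 4.85 servings → $4.12.
strawberries only: max(812/192, 97/30) = 4.229 servings → $3.59.
hummus + strawberries with both tight: 2.39 servings and 1.64 servings → $3.43.
Cheapest feasible corner: $3.43.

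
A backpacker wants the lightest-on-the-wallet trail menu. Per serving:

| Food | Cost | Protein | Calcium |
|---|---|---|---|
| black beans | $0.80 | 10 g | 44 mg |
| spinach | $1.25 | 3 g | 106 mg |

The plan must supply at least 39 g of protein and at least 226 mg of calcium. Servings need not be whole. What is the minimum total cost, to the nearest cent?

$3.71

With two linear requirements the optimum uses one or two foods; enumerate the corners.
black beans only: max(39/10, 226/44) = 5.136 servings → $4.11.
spinach only: max(39/3, 226/106) = 13 servings → $16.25.
black beans + spinach with both tight: 3.724 servings and 0.5862 servings → $3.71.
The minimum over all feasible corners is $3.71.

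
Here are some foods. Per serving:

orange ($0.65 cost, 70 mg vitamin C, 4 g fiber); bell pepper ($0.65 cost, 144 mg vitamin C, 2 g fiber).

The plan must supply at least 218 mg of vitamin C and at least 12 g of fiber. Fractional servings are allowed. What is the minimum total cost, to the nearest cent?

Compare the cost at each extreme point of the feasible region.
orange only: max(218/70, 12/4) = 3.114 servings → $2.02.
bell pepper only: max(218/144, 12/2) = 6 servings → $3.90.
orange + bell pepper with both tight: 2.963 servings and 0.07339 servings → $1.97.
Cheapest feasible corner: $1.97.

$1.97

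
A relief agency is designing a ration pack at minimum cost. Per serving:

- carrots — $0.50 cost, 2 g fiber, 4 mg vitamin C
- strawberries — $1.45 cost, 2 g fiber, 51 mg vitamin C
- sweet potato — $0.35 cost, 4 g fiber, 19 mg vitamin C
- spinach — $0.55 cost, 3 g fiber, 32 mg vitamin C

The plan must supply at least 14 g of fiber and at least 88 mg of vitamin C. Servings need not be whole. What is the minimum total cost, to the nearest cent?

$1.57

carrots only: max(14/2, 88/4) = 22 servings → $11.00.
strawberries only: max(14/2, 88/51) = 7 servings → $10.15.
sweet potato only: max(14/4, 88/19) = 4.632 servings → $1.62.
spinach only: max(14/3, 88/32) = 4.667 servings → $2.57.
carrots + strawberries with both tight: 5.723 servings and 1.277 servings → $4.71.
carrots + sweet potato with both targets exact would need a negative amount; discard.
carrots + spinach with both tight: 3.538 servings and 2.308 servings → $3.04.
strawberries + sweet potato with both tight: 0.5181 servings and 3.241 servings → $1.89.
strawberries + spinach: the both-tight solution has a negative serving — not a feasible corner.
sweet potato + spinach with both tight: 2.592 servings and 1.211 servings → $1.57.
So the least-cost plan costs $1.57.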